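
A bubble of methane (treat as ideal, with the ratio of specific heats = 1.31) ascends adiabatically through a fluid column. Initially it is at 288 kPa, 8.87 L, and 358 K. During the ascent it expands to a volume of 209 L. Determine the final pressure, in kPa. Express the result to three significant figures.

P₂ ≈ 4.59 kPa

Since PV^γ is constant along a reversible adiabat, P₂ = P₁ (V₁/V₂)^γ.
P₂ = 288 × (8.87/209)^(1.31) = 4.59 kPa.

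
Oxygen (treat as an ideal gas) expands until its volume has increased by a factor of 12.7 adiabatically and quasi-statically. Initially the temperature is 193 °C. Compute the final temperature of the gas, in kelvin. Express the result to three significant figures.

T₂ ≈ 169 K

For a reversible adiabat TV^(γ−1) is constant, so T₂ = T₁ (V₁/V₂)^(γ−1).
For a diatomic ideal gas γ = 7/5, so γ−1 = 2/5.
T₁ = 193 °C = 466.1 K.
T₂ = 466.1 × (1/12.7)^(2/5) = 168.7 K.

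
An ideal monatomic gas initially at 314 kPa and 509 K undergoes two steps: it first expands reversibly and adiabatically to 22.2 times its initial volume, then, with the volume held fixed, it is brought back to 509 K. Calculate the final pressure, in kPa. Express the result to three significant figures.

P₃ ≈ 14.1 kPa

For a monatomic ideal gas γ = 5/3.
Adiabatic step (PV^γ = const): P₂ = 314×(1/22.2)^(5/3) = 1.791 kPa; T₂ = 509×(1/22.2)^(2/3) = 64.44 K.
Isochoric: P₃ = P₂(T₃/T₂) = 1.791 × (509/64.44) = 14.14 kPa.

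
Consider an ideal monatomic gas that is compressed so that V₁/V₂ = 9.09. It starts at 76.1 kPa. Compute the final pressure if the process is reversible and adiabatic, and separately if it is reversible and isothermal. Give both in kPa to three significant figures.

For a monatomic ideal gas γ = 5/3.
Isothermal: P₂ = P₁(V₁/V₂) = 76.1×9.09 = 691.7 kPa.
Adiabatic: P₂ = P₁(V₁/V₂)^γ = 76.1×9.09^(5/3) = 3013 kPa.

adiabatic: 3010 kPa; isothermal: 692 kPa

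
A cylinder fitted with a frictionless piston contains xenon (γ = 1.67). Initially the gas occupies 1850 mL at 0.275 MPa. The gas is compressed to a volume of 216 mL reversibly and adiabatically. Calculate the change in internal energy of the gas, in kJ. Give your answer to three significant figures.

P₂ = P₁(V₁/V₂)^γ = 0.275×(1850/216)^(1.67) = 9.931 MPa.
For a reversible adiabat, W_by_gas = (P₁V₁ − P₂V₂)/(γ−1).
W_by = (275000×0.00185 − 9.931×10^6×0.000216) / (0.67) = -2442 J.
Q = 0 ⇒ ΔU = −W_by = 2442 J.

ΔU ≈ 2.44 kJ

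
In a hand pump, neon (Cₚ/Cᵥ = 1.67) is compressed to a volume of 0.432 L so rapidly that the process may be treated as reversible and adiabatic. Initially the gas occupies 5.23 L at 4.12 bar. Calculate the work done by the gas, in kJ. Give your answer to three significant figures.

P₂ = P₁(V₁/V₂)^γ = 4.12×(5.23/0.432)^(1.67) = 265.2 bar.
For a reversible adiabat, W_by_gas = (P₁V₁ − P₂V₂)/(γ−1).
W_by = (412000×0.00523 − 2.652×10^7×0.000432) / (0.67) = -13880 J.

W ≈ -13.9 kJ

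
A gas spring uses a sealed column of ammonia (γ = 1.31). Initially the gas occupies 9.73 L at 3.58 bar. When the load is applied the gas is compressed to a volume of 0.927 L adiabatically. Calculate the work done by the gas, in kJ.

P₂ = P₁(V₁/V₂)^γ = 3.58×(9.73/0.927)^(1.31) = 77.88 bar.
For a reversible adiabat, W_by_gas = (P₁V₁ − P₂V₂)/(γ−1).
W_by = (358000×0.00973 − 7.788×10^6×0.000927) / (0.31) = -12050 J.

W ≈ -12.1 kJ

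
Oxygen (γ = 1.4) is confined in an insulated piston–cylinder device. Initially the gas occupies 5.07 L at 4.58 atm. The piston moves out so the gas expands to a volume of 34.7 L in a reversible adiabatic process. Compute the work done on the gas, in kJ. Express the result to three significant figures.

W ≈ -3.16 kJ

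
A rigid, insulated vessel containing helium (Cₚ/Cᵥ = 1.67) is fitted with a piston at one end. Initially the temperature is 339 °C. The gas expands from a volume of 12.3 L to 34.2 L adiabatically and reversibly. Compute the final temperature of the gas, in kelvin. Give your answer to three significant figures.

T₂ ≈ 309 K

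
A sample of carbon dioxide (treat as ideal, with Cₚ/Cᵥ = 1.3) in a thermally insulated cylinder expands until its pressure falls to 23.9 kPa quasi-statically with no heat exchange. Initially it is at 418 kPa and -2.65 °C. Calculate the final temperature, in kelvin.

Adiabatic: T₂/T₁ = (P₂/P₁)^((γ−1)/γ).
T₁ = -2.65 °C = 270.5 K.
T₂ = 270.5 × (23.9/418)^(0.231) = 139.8 K.

T₂ ≈ 140 K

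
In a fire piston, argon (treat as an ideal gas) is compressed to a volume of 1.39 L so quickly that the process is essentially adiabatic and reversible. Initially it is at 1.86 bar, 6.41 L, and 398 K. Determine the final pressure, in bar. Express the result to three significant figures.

Adiabatic: P₁V₁^γ = P₂V₂^γ ⇒ P₂ = P₁ (V₁/V₂)^γ.
γ = 5/3 for a monatomic ideal gas.
P₂ = 1.86 × (6.41/1.39)^(5/3) = 23.76 bar.

P₂ ≈ 23.8 bar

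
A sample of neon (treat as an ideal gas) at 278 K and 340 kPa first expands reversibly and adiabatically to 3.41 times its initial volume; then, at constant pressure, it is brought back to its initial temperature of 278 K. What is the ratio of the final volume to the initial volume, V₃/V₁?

For a monatomic ideal gas γ = 5/3.
Adiabatic step: V₂/V₁ = 3.41; T₂ = T₁·(1/3.41)^(2/3) = 122.7 K.
Isobaric step: V₃/V₂ = T₃/T₂ = 278/122.7.
V₃/V₁ = (V₂/V₁)(V₃/V₂) = 3.41 × (278/122.7) = 7.725.

V₃/V₁ ≈ 7.73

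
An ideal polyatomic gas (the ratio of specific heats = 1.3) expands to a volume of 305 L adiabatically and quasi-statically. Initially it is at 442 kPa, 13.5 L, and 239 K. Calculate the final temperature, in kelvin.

T₂ ≈ 93.8 K

For a reversible adiabat TV^(γ−1) is constant, so T₂ = T₁ (V₁/V₂)^(γ−1).
T₂ = 239 × (13.5/305)^(0.3) = 93.8 K.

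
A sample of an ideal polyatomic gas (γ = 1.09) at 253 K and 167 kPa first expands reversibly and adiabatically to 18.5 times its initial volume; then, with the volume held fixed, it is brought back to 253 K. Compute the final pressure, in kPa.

P₃ ≈ 9.03 kPa

Adiabatic step (PV^γ = const): P₂ = 167×(1/18.5)^(1.09) = 6.942 kPa; T₂ = 253×(1/18.5)^(0.09) = 194.6 K.
Isochoric: P₃ = P₂(T₃/T₂) = 6.942 × (253/194.6) = 9.027 kPa.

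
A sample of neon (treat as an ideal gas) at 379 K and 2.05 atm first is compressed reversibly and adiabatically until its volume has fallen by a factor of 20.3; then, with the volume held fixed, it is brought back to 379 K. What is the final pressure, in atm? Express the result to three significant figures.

For a monatomic ideal gas γ = 5/3.
Adiabatic step (PV^γ = const): P₂ = 2.05×20.3^(5/3) = 309.7 atm; T₂ = 379×20.3^(2/3) = 2820 K.
Isochoric: P₃ = P₂(T₃/T₂) = 309.7 × (379/2820) = 41.62 atm.

P₃ ≈ 41.6 atm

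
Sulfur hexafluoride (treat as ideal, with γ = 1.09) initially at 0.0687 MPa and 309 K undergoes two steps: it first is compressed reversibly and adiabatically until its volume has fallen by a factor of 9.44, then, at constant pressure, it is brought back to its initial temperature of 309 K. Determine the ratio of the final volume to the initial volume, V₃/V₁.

V₃/V₁ ≈ 0.0866

Adiabatic step: V₂/V₁ = 0.1059; T₂ = T₁·9.44^(0.09) = 378.2 K.
Isobaric step: V₃/V₂ = T₃/T₂ = 309/378.2.
V₃/V₁ = (V₂/V₁)(V₃/V₂) = 0.1059 × (309/378.2) = 0.08655.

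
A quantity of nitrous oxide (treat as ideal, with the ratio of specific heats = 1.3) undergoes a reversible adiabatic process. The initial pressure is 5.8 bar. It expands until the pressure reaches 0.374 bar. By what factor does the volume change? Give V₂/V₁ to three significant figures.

From PV^γ = const, V₂/V₁ = (P₁/P₂)^(1/γ).
V₂/V₁ = (5.8/0.374)^(0.769) = 8.238.

V₂/V₁ ≈ 8.24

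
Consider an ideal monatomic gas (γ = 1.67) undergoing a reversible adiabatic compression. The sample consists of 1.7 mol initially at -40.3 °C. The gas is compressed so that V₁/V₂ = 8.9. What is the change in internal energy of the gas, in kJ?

ΔU ≈ 16.3 kJ

For a reversible adiabat TV^(γ−1) is constant, so T₂ = T₁ (V₁/V₂)^(γ−1).
T₁ = -40.3 °C = 232.8 K.
T₂ = 232.8 × 8.9^(0.67) = 1007 K.
Q = 0, so ΔU = W_on_gas = nCᵥΔT with Cᵥ = R/(γ−1) = 12.41 J/(mol·K).
ΔU = 1.7 × 12.41 × (1007 − 232.8) = 16340 J.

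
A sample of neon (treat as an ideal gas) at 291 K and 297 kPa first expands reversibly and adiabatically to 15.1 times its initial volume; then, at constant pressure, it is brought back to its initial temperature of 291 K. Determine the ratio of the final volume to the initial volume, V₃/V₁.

V₃/V₁ ≈ 92.2

For a monatomic ideal gas γ = 5/3.
Adiabatic step: V₂/V₁ = 15.1; T₂ = T₁·(1/15.1)^(2/3) = 47.63 K.
Isobaric step: V₃/V₂ = T₃/T₂ = 291/47.63.
V₃/V₁ = (V₂/V₁)(V₃/V₂) = 15.1 × (291/47.63) = 92.25.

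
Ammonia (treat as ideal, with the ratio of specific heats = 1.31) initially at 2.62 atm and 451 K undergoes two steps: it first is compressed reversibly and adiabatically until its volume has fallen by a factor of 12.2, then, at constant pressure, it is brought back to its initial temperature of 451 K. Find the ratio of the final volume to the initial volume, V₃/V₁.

Adiabatic step: V₂/V₁ = 0.08197; T₂ = T₁·12.2^(0.31) = 979.4 K.
Isobaric step: V₃/V₂ = T₃/T₂ = 451/979.4.
V₃/V₁ = (V₂/V₁)(V₃/V₂) = 0.08197 × (451/979.4) = 0.03775.

V₃/V₁ ≈ 0.0377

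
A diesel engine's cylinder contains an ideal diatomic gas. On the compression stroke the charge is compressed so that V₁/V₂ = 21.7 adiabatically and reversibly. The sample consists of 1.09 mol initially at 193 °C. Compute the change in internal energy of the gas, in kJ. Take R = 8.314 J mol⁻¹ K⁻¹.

For a reversible adiabat TV^(γ−1) is constant, so T₂ = T₁ (V₁/V₂)^(γ−1).
γ = 7/5 for a diatomic ideal gas, so γ−1 = 2/5.
T₁ = 193 °C = 466.1 K.
T₂ = 466.1 × 21.7^(2/5) = 1596 K.
Q = 0, so ΔU = W_on_gas = nCᵥΔT with Cᵥ = R/(γ−1) = 20.79 J/(mol·K).
ΔU = 1.09 × 20.79 × (1596 − 466.1) = 25600 J.

ΔU ≈ 25.6 kJ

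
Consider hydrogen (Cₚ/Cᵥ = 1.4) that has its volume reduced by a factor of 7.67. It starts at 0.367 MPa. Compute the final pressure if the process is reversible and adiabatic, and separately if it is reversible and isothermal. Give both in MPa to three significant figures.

adiabatic: 6.36 MPa; isothermal: 2.81 MPa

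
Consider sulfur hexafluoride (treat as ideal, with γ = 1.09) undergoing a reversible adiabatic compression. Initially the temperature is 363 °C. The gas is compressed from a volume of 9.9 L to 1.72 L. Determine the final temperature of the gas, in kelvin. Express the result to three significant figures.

T₂ ≈ 745 K

Adiabatic: T₁V₁^(γ−1) = T₂V₂^(γ−1) ⇒ T₂ = T₁ (V₁/V₂)^(γ−1).
T₁ = 363 °C = 636.1 K.
T₂ = 636.1 × (9.9/1.72)^(0.09) = 744.7 K.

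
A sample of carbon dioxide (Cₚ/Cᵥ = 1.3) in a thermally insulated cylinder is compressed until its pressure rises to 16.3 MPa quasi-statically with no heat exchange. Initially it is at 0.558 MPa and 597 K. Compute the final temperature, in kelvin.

T₂ ≈ 1300 K

Adiabatic: T₂/T₁ = (P₂/P₁)^((γ−1)/γ).
T₂ = 597 × (16.3/0.558)^(0.231) = 1301 K.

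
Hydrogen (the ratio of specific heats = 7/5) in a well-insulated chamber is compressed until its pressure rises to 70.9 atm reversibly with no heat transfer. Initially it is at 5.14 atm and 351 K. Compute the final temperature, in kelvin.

Adiabatic: T₂/T₁ = (P₂/P₁)^((γ−1)/γ).
T₂ = 351 × (70.9/5.14)^(2/7) = 742.9 K.

T₂ ≈ 743 K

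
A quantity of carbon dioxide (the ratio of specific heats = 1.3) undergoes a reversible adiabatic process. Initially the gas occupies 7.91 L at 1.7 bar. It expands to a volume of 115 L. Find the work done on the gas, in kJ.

P₂ = P₁(V₁/V₂)^γ = 1.7×(7.91/115)^(1.3) = 0.05238 bar.
For a reversible adiabat, W_by_gas = (P₁V₁ − P₂V₂)/(γ−1).
W_by = (170000×0.00791 − 5238×0.115) / (0.3) = 2474 J.
W_on_gas = −W_by = -2474 J.

W ≈ -2.47 kJ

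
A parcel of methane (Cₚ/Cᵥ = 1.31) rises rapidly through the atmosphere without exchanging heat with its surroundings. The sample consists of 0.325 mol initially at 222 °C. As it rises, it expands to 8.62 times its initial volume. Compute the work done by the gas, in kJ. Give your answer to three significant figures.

For a reversible adiabat TV^(γ−1) is constant, so T₂ = T₁ (V₁/V₂)^(γ−1).
T₁ = 222 °C = 495.1 K.
T₂ = 495.1 × (1/8.62)^(0.31) = 253.9 K.
Q = 0, so ΔU = W_on_gas = nCᵥΔT with Cᵥ = R/(γ−1) = 26.82 J/(mol·K).
ΔU = 0.325 × 26.82 × (253.9 − 495.1) = -2102 J.
Work done by the gas = −ΔU = 2102 J.

W ≈ 2.10 kJ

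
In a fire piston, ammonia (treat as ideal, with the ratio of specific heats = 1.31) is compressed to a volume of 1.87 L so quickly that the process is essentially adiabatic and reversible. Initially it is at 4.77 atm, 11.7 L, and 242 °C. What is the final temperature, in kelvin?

T₂ ≈ 909 K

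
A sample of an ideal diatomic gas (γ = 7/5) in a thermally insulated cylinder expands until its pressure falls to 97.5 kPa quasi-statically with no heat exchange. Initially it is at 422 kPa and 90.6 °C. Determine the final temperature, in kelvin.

Along an adiabat T P^((1−γ)/γ) is constant, so T₂ = T₁ (P₂/P₁)^((γ−1)/γ).
T₁ = 90.6 °C = 363.8 K.
T₂ = 363.8 × (97.5/422)^(2/7) = 239.3 K.

T₂ ≈ 239 K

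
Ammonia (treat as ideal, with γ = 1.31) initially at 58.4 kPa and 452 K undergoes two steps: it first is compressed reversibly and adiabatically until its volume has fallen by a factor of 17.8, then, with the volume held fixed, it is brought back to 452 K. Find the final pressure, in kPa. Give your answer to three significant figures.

Adiabatic step (PV^γ = const): P₂ = 58.4×17.8^(1.31) = 2538 kPa; T₂ = 452×17.8^(0.31) = 1103 K.
Isochoric: P₃ = P₂(T₃/T₂) = 2538 × (452/1103) = 1040 kPa.

P₃ ≈ 1040 kPa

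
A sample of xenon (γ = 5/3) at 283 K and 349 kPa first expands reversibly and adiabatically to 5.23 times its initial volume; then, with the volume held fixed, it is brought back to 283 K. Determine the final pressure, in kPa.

P₃ ≈ 66.7 kPa

Adiabatic step (PV^γ = const): P₂ = 349×(1/5.23)^(5/3) = 22.15 kPa; T₂ = 283×(1/5.23)^(2/3) = 93.93 K.
Isochoric: P₃ = P₂(T₃/T₂) = 22.15 × (283/93.93) = 66.73 kPa.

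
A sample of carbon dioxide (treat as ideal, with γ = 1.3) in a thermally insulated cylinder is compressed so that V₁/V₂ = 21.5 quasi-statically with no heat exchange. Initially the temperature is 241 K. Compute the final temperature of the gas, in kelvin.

T₂ ≈ 605 K

Adiabatic: T₁V₁^(γ−1) = T₂V₂^(γ−1) ⇒ T₂ = T₁ (V₁/V₂)^(γ−1).
T₂ = 241 × 21.5^(0.3) = 605 K.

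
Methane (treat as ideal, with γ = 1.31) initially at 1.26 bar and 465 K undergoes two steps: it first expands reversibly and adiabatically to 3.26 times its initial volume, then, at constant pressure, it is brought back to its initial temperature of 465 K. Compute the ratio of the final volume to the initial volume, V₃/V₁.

V₃/V₁ ≈ 4.70

Adiabatic step: V₂/V₁ = 3.26; T₂ = T₁·(1/3.26)^(0.31) = 322.4 K.
Isobaric step: V₃/V₂ = T₃/T₂ = 465/322.4.
V₃/V₁ = (V₂/V₁)(V₃/V₂) = 3.26 × (465/322.4) = 4.702.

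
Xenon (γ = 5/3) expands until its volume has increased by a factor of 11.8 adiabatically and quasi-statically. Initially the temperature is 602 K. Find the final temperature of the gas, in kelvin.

T₂ ≈ 116 K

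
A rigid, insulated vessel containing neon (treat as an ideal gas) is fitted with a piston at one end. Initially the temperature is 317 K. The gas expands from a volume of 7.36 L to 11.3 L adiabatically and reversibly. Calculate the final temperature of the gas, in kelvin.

T₂ ≈ 238 K

For a reversible adiabat TV^(γ−1) is constant, so T₂ = T₁ (V₁/V₂)^(γ−1).
For a monatomic ideal gas γ = 5/3, so γ−1 = 2/3.
T₂ = 317 × (7.36/11.3)^(2/3) = 238.2 K.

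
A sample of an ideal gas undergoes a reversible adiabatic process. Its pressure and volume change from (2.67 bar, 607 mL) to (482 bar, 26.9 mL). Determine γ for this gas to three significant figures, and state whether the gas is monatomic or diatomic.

PV^γ = const ⇒ γ = ln(P₂/P₁) / ln(V₁/V₂).
γ = ln(482/2.67) / ln(607/26.9) = 1.667.
γ ≈ 1.67 is close to 5/3, so the gas is monatomic.

γ ≈ 1.67; monatomic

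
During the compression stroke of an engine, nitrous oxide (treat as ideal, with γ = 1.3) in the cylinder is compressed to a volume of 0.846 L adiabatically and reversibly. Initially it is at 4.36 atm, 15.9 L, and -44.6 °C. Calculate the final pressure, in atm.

P₂ ≈ 198 atm

Adiabatic: P₁V₁^γ = P₂V₂^γ ⇒ P₂ = P₁ (V₁/V₂)^γ.
P₂ = 4.36 × (15.9/0.846)^(1.3) = 197.6 atm.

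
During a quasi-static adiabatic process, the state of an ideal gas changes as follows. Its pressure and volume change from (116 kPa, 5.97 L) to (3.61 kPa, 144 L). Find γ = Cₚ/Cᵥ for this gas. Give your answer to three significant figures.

γ ≈ 1.09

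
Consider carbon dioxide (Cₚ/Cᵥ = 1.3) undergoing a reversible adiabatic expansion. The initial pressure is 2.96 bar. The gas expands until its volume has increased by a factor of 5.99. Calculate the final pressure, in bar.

P₂ ≈ 0.289 bar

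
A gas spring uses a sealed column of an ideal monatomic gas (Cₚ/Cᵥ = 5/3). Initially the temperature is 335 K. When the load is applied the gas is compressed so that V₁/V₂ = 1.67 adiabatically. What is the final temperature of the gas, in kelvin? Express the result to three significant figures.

T₂ ≈ 472 K

Adiabatic: T₁V₁^(γ−1) = T₂V₂^(γ−1) ⇒ T₂ = T₁ (V₁/V₂)^(γ−1).
T₂ = 335 × 1.67^(2/3) = 471.5 K.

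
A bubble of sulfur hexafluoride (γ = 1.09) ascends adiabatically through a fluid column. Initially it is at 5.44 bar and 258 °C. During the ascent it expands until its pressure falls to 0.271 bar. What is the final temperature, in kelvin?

Along an adiabat T P^((1−γ)/γ) is constant, so T₂ = T₁ (P₂/P₁)^((γ−1)/γ).
T₁ = 258 °C = 531.1 K.
T₂ = 531.1 × (0.271/5.44)^(0.0826) = 414.6 K.

T₂ ≈ 415 K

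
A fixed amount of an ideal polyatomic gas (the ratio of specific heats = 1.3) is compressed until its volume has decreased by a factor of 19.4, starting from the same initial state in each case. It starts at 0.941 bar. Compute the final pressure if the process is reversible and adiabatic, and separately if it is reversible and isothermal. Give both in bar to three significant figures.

Isothermal: P₂ = P₁(V₁/V₂) = 0.941×19.4 = 18.26 bar.
Adiabatic: P₂ = P₁(V₁/V₂)^γ = 0.941×19.4^(1.3) = 44.44 bar.

adiabatic: 44.4 bar; isothermal: 18.3 bar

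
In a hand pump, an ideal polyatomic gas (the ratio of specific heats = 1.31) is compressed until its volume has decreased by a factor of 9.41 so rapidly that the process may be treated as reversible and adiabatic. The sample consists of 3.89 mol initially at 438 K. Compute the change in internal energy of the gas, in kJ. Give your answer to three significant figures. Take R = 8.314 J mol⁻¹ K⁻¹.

For a reversible adiabat TV^(γ−1) is constant, so T₂ = T₁ (V₁/V₂)^(γ−1).
T₂ = 438 × 9.41^(0.31) = 877.6 K.
Q = 0, so ΔU = W_on_gas = nCᵥΔT with Cᵥ = R/(γ−1) = 26.82 J/(mol·K).
ΔU = 3.89 × 26.82 × (877.6 − 438) = 45860 J.

ΔU ≈ 45.9 kJ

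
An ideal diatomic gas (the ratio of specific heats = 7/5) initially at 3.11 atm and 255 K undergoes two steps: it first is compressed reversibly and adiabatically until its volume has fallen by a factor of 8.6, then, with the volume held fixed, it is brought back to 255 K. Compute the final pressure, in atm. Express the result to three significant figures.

P₃ ≈ 26.7 atm

Adiabatic step (PV^γ = const): P₂ = 3.11×8.6^(7/5) = 63.25 atm; T₂ = 255×8.6^(2/5) = 603 K.
Isochoric: P₃ = P₂(T₃/T₂) = 63.25 × (255/603) = 26.75 atm.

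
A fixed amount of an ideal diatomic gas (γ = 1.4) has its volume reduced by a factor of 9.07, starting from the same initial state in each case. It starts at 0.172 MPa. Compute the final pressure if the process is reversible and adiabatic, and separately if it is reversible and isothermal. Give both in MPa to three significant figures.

adiabatic: 3.77 MPa; isothermal: 1.56 MPa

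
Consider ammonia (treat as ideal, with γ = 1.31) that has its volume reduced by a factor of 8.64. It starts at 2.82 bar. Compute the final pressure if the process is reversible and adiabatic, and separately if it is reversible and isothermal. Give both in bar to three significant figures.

adiabatic: 47.5 bar; isothermal: 24.4 bar

Isothermal: P₂ = P₁(V₁/V₂) = 2.82×8.64 = 24.36 bar.
Adiabatic: P₂ = P₁(V₁/V₂)^γ = 2.82×8.64^(1.31) = 47.54 bar.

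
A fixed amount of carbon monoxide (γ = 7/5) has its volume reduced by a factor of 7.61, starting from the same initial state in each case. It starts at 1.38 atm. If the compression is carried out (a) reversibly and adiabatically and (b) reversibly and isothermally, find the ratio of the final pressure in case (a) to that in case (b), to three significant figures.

P_adiabatic / P_isothermal ≈ 2.25

Isothermal: P_b = P₁(V₁/V₂) = 1.38×7.61.
Adiabatic: P_a = P₁(V₁/V₂)^γ = 1.38×7.61^(7/5).
P_a/P_b = (V₁/V₂)^(γ−1) = 7.61^(2/5) = 2.252.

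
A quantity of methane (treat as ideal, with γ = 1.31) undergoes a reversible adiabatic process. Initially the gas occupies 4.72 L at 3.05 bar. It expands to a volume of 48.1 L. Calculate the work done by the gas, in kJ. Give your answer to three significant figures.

W ≈ 2.38 kJ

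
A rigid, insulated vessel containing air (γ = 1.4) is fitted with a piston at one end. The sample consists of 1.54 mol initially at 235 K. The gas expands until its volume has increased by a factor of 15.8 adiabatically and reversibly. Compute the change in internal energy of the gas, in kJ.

ΔU ≈ -5.03 kJ

For a reversible adiabat TV^(γ−1) is constant, so T₂ = T₁ (V₁/V₂)^(γ−1).
T₂ = 235 × (1/15.8)^(0.4) = 77.91 K.
Q = 0, so ΔU = W_on_gas = nCᵥΔT with Cᵥ = R/(γ−1) = 20.79 J/(mol·K).
ΔU = 1.54 × 20.79 × (77.91 − 235) = -5028 J.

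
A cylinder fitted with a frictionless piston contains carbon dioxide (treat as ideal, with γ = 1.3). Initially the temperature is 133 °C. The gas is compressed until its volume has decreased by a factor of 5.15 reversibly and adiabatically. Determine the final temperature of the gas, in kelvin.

For a reversible adiabat TV^(γ−1) is constant, so T₂ = T₁ (V₁/V₂)^(γ−1).
T₁ = 133 °C = 406.1 K.
T₂ = 406.1 × 5.15^(0.3) = 664.1 K.

T₂ ≈ 664 K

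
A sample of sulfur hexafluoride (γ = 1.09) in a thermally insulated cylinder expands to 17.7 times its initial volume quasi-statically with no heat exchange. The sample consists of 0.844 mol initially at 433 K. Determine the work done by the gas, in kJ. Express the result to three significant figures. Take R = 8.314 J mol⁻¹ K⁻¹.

W ≈ 7.69 kJ

For a reversible adiabat TV^(γ−1) is constant, so T₂ = T₁ (V₁/V₂)^(γ−1).
T₂ = 433 × (1/17.7)^(0.09) = 334.3 K.
Q = 0, so ΔU = W_on_gas = nCᵥΔT with Cᵥ = R/(γ−1) = 92.38 J/(mol·K).
ΔU = 0.844 × 92.38 × (334.3 − 433) = -7693 J.
Work done by the gas = −ΔU = 7693 J.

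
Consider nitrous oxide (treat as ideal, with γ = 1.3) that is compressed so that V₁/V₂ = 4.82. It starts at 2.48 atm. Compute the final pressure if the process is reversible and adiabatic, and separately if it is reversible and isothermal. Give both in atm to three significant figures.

adiabatic: 19.2 atm; isothermal: 12.0 atm

Isothermal: P₂ = P₁(V₁/V₂) = 2.48×4.82 = 11.95 atm.
Adiabatic: P₂ = P₁(V₁/V₂)^γ = 2.48×4.82^(1.3) = 19.16 atm.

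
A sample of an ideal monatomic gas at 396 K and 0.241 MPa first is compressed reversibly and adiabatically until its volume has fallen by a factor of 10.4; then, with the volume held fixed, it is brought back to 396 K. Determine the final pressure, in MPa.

P₃ ≈ 2.51 MPa

For a monatomic ideal gas γ = 5/3.
Adiabatic step (PV^γ = const): P₂ = 0.241×10.4^(5/3) = 11.94 MPa; T₂ = 396×10.4^(2/3) = 1887 K.
Isochoric: P₃ = P₂(T₃/T₂) = 11.94 × (396/1887) = 2.506 MPa.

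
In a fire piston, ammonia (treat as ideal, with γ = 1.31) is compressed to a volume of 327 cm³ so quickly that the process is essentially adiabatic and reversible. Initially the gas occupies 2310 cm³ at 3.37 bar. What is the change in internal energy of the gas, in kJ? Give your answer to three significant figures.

P₂ = P₁(V₁/V₂)^γ = 3.37×(2310/327)^(1.31) = 43.64 bar.
For a reversible adiabat, W_by_gas = (P₁V₁ − P₂V₂)/(γ−1).
W_by = (337000×0.00231 − 4.364×10^6×0.000327) / (0.31) = -2092 J.
Q = 0 ⇒ ΔU = −W_by = 2092 J.

ΔU ≈ 2.09 kJ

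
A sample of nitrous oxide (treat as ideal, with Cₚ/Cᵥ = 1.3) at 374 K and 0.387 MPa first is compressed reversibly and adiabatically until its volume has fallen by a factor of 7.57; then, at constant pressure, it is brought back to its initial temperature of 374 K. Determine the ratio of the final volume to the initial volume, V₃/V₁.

V₃/V₁ ≈ 0.0720

Adiabatic step: V₂/V₁ = 0.1321; T₂ = T₁·7.57^(0.3) = 686.4 K.
Isobaric step: V₃/V₂ = T₃/T₂ = 374/686.4.
V₃/V₁ = (V₂/V₁)(V₃/V₂) = 0.1321 × (374/686.4) = 0.07197.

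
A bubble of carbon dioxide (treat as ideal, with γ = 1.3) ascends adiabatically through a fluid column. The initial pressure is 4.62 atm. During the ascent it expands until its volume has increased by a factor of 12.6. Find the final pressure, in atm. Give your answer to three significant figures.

P₂ ≈ 0.171 atm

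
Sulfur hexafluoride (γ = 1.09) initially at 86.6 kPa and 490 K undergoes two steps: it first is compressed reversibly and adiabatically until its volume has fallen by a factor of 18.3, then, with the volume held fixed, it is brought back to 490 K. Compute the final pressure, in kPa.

P₃ ≈ 1580 kPa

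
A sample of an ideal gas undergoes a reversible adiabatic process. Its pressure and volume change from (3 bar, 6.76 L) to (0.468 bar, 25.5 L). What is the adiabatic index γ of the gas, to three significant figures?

γ ≈ 1.40

PV^γ = const ⇒ γ = ln(P₂/P₁) / ln(V₁/V₂).
γ = ln(0.468/3) / ln(6.76/25.5) = 1.399.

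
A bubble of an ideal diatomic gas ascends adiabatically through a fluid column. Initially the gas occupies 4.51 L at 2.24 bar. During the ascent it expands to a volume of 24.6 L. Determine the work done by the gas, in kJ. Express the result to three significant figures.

W ≈ 1.24 kJ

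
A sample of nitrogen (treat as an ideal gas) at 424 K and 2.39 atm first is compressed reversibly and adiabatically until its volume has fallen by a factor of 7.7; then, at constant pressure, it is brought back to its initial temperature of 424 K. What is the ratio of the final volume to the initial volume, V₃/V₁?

V₃/V₁ ≈ 0.0574

For a diatomic ideal gas γ = 7/5.
Adiabatic step: V₂/V₁ = 0.1299; T₂ = T₁·7.7^(2/5) = 959.3 K.
Isobaric step: V₃/V₂ = T₃/T₂ = 424/959.3.
V₃/V₁ = (V₂/V₁)(V₃/V₂) = 0.1299 × (424/959.3) = 0.0574.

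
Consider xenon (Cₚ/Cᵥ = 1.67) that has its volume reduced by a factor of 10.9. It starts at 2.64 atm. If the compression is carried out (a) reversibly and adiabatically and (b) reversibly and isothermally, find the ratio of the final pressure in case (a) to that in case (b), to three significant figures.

P_adiabatic / P_isothermal ≈ 4.96

Isothermal: P_b = P₁(V₁/V₂) = 2.64×10.9.
Adiabatic: P_a = P₁(V₁/V₂)^γ = 2.64×10.9^(1.67).
P_a/P_b = (V₁/V₂)^(γ−1) = 10.9^(0.67) = 4.955.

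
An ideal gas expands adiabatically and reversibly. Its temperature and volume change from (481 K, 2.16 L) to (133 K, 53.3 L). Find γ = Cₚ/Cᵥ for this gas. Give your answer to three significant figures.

TV^(γ−1) = const ⇒ γ − 1 = ln(T₂/T₁) / ln(V₁/V₂).
γ = 1 + ln(133/481) / ln(2.16/53.3) = 1.401.

γ ≈ 1.40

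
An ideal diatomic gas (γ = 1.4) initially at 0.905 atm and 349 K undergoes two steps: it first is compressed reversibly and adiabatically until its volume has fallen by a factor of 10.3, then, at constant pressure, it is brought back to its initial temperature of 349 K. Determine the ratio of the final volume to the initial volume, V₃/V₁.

Adiabatic step: V₂/V₁ = 0.09709; T₂ = T₁·10.3^(0.4) = 887.1 K.
Isobaric step: V₃/V₂ = T₃/T₂ = 349/887.1.
V₃/V₁ = (V₂/V₁)(V₃/V₂) = 0.09709 × (349/887.1) = 0.0382.

V₃/V₁ ≈ 0.0382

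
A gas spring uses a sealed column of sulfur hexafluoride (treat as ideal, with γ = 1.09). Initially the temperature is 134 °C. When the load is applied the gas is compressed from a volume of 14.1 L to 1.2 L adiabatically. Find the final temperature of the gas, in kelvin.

For a reversible adiabat TV^(γ−1) is constant, so T₂ = T₁ (V₁/V₂)^(γ−1).
T₁ = 134 °C = 407.1 K.
T₂ = 407.1 × (14.1/1.2)^(0.09) = 508.2 K.

T₂ ≈ 508 K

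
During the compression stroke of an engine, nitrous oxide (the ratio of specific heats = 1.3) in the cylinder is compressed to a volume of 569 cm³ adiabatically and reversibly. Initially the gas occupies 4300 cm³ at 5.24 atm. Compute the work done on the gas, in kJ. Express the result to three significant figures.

W ≈ 6.35 kJ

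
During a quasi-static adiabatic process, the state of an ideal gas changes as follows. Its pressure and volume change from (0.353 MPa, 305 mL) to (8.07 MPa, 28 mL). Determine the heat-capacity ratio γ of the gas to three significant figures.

γ ≈ 1.31

PV^γ = const ⇒ γ = ln(P₂/P₁) / ln(V₁/V₂).
γ = ln(8.07/0.353) / ln(305/28) = 1.31.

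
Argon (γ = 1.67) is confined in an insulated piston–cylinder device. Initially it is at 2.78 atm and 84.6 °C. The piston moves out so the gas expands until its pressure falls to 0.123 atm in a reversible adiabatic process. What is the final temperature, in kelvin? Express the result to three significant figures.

T₂ ≈ 102 K

Along an adiabat T P^((1−γ)/γ) is constant, so T₂ = T₁ (P₂/P₁)^((γ−1)/γ).
T₁ = 84.6 °C = 357.8 K.
T₂ = 357.8 × (0.123/2.78)^(0.401) = 102.4 K.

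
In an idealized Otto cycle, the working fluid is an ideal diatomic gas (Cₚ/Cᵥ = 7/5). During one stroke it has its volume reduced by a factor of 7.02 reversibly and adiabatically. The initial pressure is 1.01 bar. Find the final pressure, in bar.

Adiabatic: P₁V₁^γ = P₂V₂^γ ⇒ P₂ = P₁ (V₁/V₂)^γ.
P₂ = 1.01 × 7.02^(7/5) = 15.46 bar.

P₂ ≈ 15.5 bar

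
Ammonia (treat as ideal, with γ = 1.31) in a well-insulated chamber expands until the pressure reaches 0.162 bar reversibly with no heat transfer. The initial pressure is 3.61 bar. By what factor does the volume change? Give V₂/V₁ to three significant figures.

From PV^γ = const, V₂/V₁ = (P₁/P₂)^(1/γ).
V₂/V₁ = (3.61/0.162)^(0.763) = 10.69.

V₂/V₁ ≈ 10.7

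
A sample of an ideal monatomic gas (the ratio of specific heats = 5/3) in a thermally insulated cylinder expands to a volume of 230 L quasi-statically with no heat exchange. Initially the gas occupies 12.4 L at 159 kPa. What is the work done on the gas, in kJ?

P₂ = P₁(V₁/V₂)^γ = 159×(12.4/230)^(5/3) = 1.223 kPa.
For a reversible adiabat, W_by_gas = (P₁V₁ − P₂V₂)/(γ−1).
W_by = (159000×0.0124 − 1223×0.23) / (2/3) = 2535 J.
W_on_gas = −W_by = -2535 J.

W ≈ -2.54 kJ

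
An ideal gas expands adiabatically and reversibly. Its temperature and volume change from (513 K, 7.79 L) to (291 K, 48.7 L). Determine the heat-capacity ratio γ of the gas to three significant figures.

TV^(γ−1) = const ⇒ γ − 1 = ln(T₂/T₁) / ln(V₁/V₂).
γ = 1 + ln(291/513) / ln(7.79/48.7) = 1.309.

γ ≈ 1.31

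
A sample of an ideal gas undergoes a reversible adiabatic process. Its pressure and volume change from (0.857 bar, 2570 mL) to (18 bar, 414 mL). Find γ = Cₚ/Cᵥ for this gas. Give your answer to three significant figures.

γ ≈ 1.67

PV^γ = const ⇒ γ = ln(P₂/P₁) / ln(V₁/V₂).
γ = ln(18/0.857) / ln(2570/414) = 1.668.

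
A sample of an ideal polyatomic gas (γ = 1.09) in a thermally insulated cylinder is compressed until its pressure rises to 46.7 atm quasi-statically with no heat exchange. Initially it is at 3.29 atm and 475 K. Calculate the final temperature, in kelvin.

T₂ ≈ 591 K

Along an adiabat T P^((1−γ)/γ) is constant, so T₂ = T₁ (P₂/P₁)^((γ−1)/γ).
T₂ = 475 × (46.7/3.29)^(0.0826) = 591.3 K.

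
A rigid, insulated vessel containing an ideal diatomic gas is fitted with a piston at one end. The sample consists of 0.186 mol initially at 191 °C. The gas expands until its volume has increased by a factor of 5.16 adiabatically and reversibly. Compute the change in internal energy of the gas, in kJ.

ΔU ≈ -0.864 kJ

For a reversible adiabat TV^(γ−1) is constant, so T₂ = T₁ (V₁/V₂)^(γ−1).
γ = 7/5 for a diatomic ideal gas, so γ−1 = 2/5.
T₁ = 191 °C = 464.1 K.
T₂ = 464.1 × (1/5.16)^(2/5) = 240.8 K.
Q = 0, so ΔU = W_on_gas = nCᵥΔT with Cᵥ = R/(γ−1) = 20.79 J/(mol·K).
ΔU = 0.186 × 20.79 × (240.8 − 464.1) = -863.6 J.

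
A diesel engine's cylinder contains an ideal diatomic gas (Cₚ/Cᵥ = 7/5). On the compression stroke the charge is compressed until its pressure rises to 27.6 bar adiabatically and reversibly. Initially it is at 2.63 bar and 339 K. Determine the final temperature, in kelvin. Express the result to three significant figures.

Along an adiabat T P^((1−γ)/γ) is constant, so T₂ = T₁ (P₂/P₁)^((γ−1)/γ).
T₂ = 339 × (27.6/2.63)^(2/7) = 663.6 K.

T₂ ≈ 664 K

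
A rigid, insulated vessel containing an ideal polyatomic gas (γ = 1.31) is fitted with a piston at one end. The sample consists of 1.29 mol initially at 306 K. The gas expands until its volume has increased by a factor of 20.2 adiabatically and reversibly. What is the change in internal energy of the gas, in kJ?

For a reversible adiabat TV^(γ−1) is constant, so T₂ = T₁ (V₁/V₂)^(γ−1).
T₂ = 306 × (1/20.2)^(0.31) = 120.5 K.
Q = 0, so ΔU = W_on_gas = nCᵥΔT with Cᵥ = R/(γ−1) = 26.82 J/(mol·K).
ΔU = 1.29 × 26.82 × (120.5 − 306) = -6417 J.

ΔU ≈ -6.42 kJ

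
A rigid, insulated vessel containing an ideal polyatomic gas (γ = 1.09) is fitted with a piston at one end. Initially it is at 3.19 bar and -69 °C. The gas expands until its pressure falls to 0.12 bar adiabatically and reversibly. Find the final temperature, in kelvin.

T₂ ≈ 156 K

Along an adiabat T P^((1−γ)/γ) is constant, so T₂ = T₁ (P₂/P₁)^((γ−1)/γ).
T₁ = -69 °C = 204.1 K.
T₂ = 204.1 × (0.12/3.19)^(0.0826) = 155.7 K.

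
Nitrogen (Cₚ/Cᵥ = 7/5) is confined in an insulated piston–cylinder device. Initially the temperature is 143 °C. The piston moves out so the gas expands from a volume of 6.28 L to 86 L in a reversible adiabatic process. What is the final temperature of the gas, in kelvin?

T₂ ≈ 146 K

Adiabatic: T₁V₁^(γ−1) = T₂V₂^(γ−1) ⇒ T₂ = T₁ (V₁/V₂)^(γ−1).
T₁ = 143 °C = 416.1 K.
T₂ = 416.1 × (6.28/86)^(2/5) = 146.1 K.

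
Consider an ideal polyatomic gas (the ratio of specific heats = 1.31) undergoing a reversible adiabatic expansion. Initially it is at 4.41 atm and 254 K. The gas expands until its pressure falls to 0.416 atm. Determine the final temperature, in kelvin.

T₂ ≈ 145 K

Adiabatic: T₂/T₁ = (P₂/P₁)^((γ−1)/γ).
T₂ = 254 × (0.416/4.41)^(0.237) = 145.3 K.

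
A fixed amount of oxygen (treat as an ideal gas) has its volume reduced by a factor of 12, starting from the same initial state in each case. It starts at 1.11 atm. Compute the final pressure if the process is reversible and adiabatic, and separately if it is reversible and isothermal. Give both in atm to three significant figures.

For a diatomic ideal gas γ = 7/5.
Isothermal: P₂ = P₁(V₁/V₂) = 1.11×12 = 13.32 atm.
Adiabatic: P₂ = P₁(V₁/V₂)^γ = 1.11×12^(7/5) = 35.99 atm.

adiabatic: 36.0 atm; isothermal: 13.3 atm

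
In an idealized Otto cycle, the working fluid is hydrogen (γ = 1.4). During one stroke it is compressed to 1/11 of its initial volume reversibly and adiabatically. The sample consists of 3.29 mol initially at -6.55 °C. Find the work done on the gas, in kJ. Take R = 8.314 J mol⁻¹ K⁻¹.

For a reversible adiabat TV^(γ−1) is constant, so T₂ = T₁ (V₁/V₂)^(γ−1).
T₁ = -6.55 °C = 266.6 K.
T₂ = 266.6 × 11^(0.4) = 695.7 K.
Q = 0, so ΔU = W_on_gas = nCᵥΔT with Cᵥ = R/(γ−1) = 20.79 J/(mol·K).
ΔU = 3.29 × 20.79 × (695.7 − 266.6) = 29340 J.

W ≈ 29.3 kJ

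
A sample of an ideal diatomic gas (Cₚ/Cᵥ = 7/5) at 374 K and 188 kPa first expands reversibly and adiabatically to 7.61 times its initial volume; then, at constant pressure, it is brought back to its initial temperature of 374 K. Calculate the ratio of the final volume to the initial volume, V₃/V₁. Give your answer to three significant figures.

V₃/V₁ ≈ 17.1

Adiabatic step: V₂/V₁ = 7.61; T₂ = T₁·(1/7.61)^(2/5) = 166.1 K.
Isobaric step: V₃/V₂ = T₃/T₂ = 374/166.1.
V₃/V₁ = (V₂/V₁)(V₃/V₂) = 7.61 × (374/166.1) = 17.14.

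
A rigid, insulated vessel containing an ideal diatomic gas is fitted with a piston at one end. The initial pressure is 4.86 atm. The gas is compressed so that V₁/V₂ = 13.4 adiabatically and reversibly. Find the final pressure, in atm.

P₂ ≈ 184 atm

Since PV^γ is constant along a reversible adiabat, P₂ = P₁ (V₁/V₂)^γ.
For a diatomic ideal gas γ = 7/5.
P₂ = 4.86 × 13.4^(7/5) = 183.9 atm.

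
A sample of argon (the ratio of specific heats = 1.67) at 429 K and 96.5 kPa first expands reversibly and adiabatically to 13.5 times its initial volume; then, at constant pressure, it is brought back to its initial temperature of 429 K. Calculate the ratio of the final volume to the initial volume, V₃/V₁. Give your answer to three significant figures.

Adiabatic step: V₂/V₁ = 13.5; T₂ = T₁·(1/13.5)^(0.67) = 75.01 K.
Isobaric step: V₃/V₂ = T₃/T₂ = 429/75.01.
V₃/V₁ = (V₂/V₁)(V₃/V₂) = 13.5 × (429/75.01) = 77.21.

V₃/V₁ ≈ 77.2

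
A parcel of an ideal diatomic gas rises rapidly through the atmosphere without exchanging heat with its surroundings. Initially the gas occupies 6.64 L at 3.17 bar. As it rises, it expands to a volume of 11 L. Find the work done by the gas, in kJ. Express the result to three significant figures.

W ≈ 0.962 kJ

γ = 7/5 for a diatomic ideal gas.
P₂ = P₁(V₁/V₂)^γ = 3.17×(6.64/11)^(7/5) = 1.564 bar.
For a reversible adiabat, W_by_gas = (P₁V₁ − P₂V₂)/(γ−1).
W_by = (317000×0.00664 − 156400×0.011) / (2/5) = 962.1 J.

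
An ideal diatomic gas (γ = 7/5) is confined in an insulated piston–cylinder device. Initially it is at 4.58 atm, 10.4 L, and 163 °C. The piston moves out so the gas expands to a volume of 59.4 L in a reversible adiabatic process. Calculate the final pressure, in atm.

P₂ ≈ 0.399 atm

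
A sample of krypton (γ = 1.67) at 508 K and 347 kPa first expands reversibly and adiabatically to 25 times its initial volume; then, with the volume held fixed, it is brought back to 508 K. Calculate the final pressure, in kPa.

P₃ ≈ 13.9 kPa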